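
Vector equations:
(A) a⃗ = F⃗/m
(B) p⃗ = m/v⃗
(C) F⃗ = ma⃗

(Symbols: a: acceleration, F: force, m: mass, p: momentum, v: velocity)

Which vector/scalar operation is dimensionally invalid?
(B) p⃗ = m/v⃗

(A) a⃗ = F⃗/m: LHS [L T^-2], RHS [L T^-2] ✓ — force (vector) divided by mass (scalar)
(B) p⃗ = m/v⃗: LHS [L M T^-1], RHS [L^-1 M T] ✗ — momentum is mass times velocity; should be mv⃗ (and division by a vector is undefined)
(C) F⃗ = ma⃗: LHS [L M T^-2], RHS [L M T^-2] ✓ — Force and acceleration are vectors, mass is a scalar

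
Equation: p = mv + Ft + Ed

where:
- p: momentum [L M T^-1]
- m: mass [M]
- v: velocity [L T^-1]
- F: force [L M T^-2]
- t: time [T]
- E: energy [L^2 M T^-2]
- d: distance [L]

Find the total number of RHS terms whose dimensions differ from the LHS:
1

LHS p: [L M T^-1]
- mv: [L M T^-1] ✓
- Ft: [L M T^-1] ✓
- Ed: [L^3 M T^-2] ✗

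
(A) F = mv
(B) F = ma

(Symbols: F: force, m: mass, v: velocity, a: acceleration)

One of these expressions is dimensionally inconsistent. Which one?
(A)

(A) F = mv: LHS [L M T^-2], RHS [L M T^-1] ✗
(B) F = ma: LHS [L M T^-2], RHS [L M T^-2] ✓

Expression (A) F = mv is dimensionally incorrect.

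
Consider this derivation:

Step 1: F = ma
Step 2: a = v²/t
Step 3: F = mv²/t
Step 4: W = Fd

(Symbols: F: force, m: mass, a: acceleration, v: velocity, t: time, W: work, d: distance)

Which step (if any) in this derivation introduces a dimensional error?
Step 2

Step 1: F = ma → LHS [L M T^-2], RHS [L M T^-2] ✓
Step 2: a = v²/t → LHS [L T^-2], RHS [L^2 T^-3] ✗

The first dimensional inconsistency appears in step 2: a = v²/t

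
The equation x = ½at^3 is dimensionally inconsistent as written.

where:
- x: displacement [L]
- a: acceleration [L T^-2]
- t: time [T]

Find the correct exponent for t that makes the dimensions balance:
The exponent of t should be 2: x = ½at^2

The LHS x has dimensions [L]; t has dimensions [T].
As written, the RHS ½at^3 (exponent 3 on t) has dimensions [L T], which does not match.
With exponent 2, the RHS ½at^2 has dimensions [L], matching the LHS.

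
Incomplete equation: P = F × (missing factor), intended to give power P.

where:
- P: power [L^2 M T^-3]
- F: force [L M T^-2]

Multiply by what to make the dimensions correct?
v (velocity), dimensions [L T^-1]

P has dimensions [L^2 M T^-3] and F has dimensions [L M T^-2].
The missing factor must have dimensions [L^2 M T^-3] / [L M T^-2] = [L T^-1], i.e. velocity (v).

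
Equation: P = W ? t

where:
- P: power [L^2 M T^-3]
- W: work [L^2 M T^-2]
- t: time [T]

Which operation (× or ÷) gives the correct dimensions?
division (÷): P = W ÷ t

P [L^2 M T^-3]; W [L^2 M T^-2]; t [T].
W × t → [L^2 M T^-1] ✗
W ÷ t → [L^2 M T^-3] ✓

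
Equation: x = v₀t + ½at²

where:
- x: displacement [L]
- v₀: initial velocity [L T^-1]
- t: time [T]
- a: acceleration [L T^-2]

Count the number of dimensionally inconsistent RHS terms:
0

LHS x: [L]
- v₀t: [L] ✓
- ½at²: [L] ✓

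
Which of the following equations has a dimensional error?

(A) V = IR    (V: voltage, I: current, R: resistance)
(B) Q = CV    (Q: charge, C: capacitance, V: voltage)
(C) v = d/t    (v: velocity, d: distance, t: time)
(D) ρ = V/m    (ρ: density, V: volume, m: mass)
(D) ρ = V/m

The equation (D) ρ = V/m is dimensionally incorrect.

LHS (ρ): [L^-3 M]
RHS (V/m): [L^3 M^-1] ✗

The dimensions do not match. The other three equations balance.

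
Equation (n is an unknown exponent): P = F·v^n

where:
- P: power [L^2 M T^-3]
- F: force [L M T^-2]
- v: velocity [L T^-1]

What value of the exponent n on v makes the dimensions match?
n = 1

P has dimensions [L^2 M T^-3]; v has dimensions [L T^-1].
The rest of the RHS has dimensions [L M T^-2], so v^n must supply [L T^-1].
With n = 1: F·v^1 has dimensions [L^2 M T^-3], matching the LHS ✓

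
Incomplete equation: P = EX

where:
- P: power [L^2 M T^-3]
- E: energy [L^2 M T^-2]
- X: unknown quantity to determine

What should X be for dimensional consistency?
X = f (inverse time / frequency (1/t)), dimensions [T^-1]

P has dimensions [L^2 M T^-3]; the rest of the RHS (E) has dimensions [L^2 M T^-2].
So X must have dimensions [T^-1] — X = f (inverse time / frequency (1/t)).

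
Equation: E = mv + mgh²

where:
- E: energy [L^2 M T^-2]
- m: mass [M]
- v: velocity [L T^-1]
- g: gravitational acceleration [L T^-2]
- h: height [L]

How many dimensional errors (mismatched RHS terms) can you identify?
2

LHS E: [L^2 M T^-2]
- mv: [L M T^-1] ✗
- mgh²: [L^3 M T^-2] ✗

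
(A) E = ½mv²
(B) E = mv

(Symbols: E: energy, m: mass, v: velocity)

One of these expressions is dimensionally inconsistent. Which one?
(B)

(A) E = ½mv²: LHS [L^2 M T^-2], RHS [L^2 M T^-2] ✓
(B) E = mv: LHS [L^2 M T^-2], RHS [L M T^-1] ✗

Expression (B) E = mv is dimensionally incorrect.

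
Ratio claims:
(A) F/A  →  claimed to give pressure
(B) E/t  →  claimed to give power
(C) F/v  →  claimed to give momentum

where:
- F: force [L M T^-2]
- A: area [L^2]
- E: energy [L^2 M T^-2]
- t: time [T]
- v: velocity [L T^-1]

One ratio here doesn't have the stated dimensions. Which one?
(C) F/v does not give momentum

(A) F/A: [L^-1 M T^-2] = pressure [L^-1 M T^-2] ✓
(B) E/t: [L^2 M T^-3] = power [L^2 M T^-3] ✓
(C) F/v: [M T^-1] ≠ momentum [L M T^-1] ✗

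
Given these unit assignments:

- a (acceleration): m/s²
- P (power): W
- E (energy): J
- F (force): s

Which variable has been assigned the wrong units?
F

The variable F (force) should have units N, not s.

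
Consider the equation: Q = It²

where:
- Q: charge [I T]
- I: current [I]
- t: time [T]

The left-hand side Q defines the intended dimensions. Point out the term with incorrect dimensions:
The right-hand side term It²

Q has dimensions [I T], but It² has dimensions [I T^2], so the term It² is dimensionally wrong for Q.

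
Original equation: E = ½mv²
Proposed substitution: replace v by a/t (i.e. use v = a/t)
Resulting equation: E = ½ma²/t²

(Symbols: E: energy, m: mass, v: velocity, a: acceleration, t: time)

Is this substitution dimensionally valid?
No

[v] = [L T^-1] and [a/t] = [L T^-3]. These differ, so the substitution replaces a quantity by one of different dimensions and the result E = ½ma²/t² has LHS [L^2 M T^-2] vs RHS [L^2 M T^-6] — inconsistent.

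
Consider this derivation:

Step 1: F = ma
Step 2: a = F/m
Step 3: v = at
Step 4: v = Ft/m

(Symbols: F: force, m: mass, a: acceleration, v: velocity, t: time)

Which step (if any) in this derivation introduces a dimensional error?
No step introduces an error — all steps are dimensionally consistent.

Step 1: F = ma → LHS [L M T^-2], RHS [L M T^-2] ✓
Step 2: a = F/m → LHS [L T^-2], RHS [L T^-2] ✓
Step 3: v = at → LHS [L T^-1], RHS [L T^-1] ✓
Step 4: v = Ft/m → LHS [L T^-1], RHS [L T^-1] ✓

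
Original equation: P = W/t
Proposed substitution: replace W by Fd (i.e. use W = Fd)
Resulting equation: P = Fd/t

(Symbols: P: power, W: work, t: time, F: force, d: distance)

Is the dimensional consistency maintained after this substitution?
Yes

[W] = [L^2 M T^-2] and [Fd] = [L^2 M T^-2]. These match, so the substitution replaces a quantity by one of the same dimensions and the result P = Fd/t has LHS [L^2 M T^-3] vs RHS [L^2 M T^-3] — still consistent.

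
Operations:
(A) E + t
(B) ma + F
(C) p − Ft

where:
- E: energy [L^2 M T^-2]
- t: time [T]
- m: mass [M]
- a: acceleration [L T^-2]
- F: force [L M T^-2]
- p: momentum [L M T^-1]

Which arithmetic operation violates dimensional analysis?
(A) E + t

(A) E + t: E [L^2 M T^-2] and t [T] — different dimensions cannot be added/subtracted ✗
(B) ma + F: ma [L M T^-2] and F [L M T^-2] — same dimensions ✓
(C) p − Ft: p [L M T^-1] and Ft [L M T^-1] — same dimensions ✓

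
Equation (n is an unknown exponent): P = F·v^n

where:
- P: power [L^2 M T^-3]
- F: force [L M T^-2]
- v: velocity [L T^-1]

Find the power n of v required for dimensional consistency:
n = 1

P has dimensions [L^2 M T^-3]; v has dimensions [L T^-1].
The rest of the RHS has dimensions [L M T^-2], so v^n must supply [L T^-1].
With n = 1: F·v^1 has dimensions [L^2 M T^-3], matching the LHS ✓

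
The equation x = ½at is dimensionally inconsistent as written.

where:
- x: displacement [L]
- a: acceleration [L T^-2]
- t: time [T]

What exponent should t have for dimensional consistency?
The exponent of t should be 2: x = ½at^2

The LHS x has dimensions [L]; t has dimensions [T].
As written, the RHS ½at (exponent 1 on t) has dimensions [L T^-1], which does not match.
With exponent 2, the RHS ½at^2 has dimensions [L], matching the LHS.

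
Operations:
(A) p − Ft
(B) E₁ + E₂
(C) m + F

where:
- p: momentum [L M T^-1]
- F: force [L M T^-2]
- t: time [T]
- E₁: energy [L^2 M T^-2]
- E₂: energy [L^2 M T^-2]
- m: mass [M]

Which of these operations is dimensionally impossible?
(C) m + F

(A) p − Ft: p [L M T^-1] and Ft [L M T^-1] — same dimensions ✓
(B) E₁ + E₂: E₁ [L^2 M T^-2] and E₂ [L^2 M T^-2] — same dimensions ✓
(C) m + F: m [M] and F [L M T^-2] — different dimensions cannot be added/subtracted ✗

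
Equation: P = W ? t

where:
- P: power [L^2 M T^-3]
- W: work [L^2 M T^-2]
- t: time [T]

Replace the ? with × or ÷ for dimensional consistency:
division (÷): P = W ÷ t

P [L^2 M T^-3]; W [L^2 M T^-2]; t [T].
W × t → [L^2 M T^-1] ✗
W ÷ t → [L^2 M T^-3] ✓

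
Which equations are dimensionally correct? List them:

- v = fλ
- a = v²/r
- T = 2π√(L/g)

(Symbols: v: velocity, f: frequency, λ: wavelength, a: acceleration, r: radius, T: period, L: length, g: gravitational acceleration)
Dimensionally correct: v = fλ, a = v²/r, T = 2π√(L/g)
Dimensionally incorrect: none
Ordered (correct first, then incorrect): v = fλ, a = v²/r, T = 2π√(L/g)

- v = fλ: LHS [L T^-1], RHS [L T^-1] → correct ✓
- a = v²/r: LHS [L T^-2], RHS [L T^-2] → correct ✓
- T = 2π√(L/g): LHS [T], RHS [T] → correct ✓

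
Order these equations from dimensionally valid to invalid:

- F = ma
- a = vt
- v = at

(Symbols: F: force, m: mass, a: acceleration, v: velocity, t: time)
Dimensionally correct: F = ma, v = at
Dimensionally incorrect: a = vt
Ordered (correct first, then incorrect): F = ma, v = at, a = vt

- F = ma: LHS [L M T^-2], RHS [L M T^-2] → correct ✓
- a = vt: LHS [L T^-2], RHS [L] → incorrect ✗
- v = at: LHS [L T^-1], RHS [L T^-1] → correct ✓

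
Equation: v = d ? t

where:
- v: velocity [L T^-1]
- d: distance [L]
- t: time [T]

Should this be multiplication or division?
division (÷): v = d ÷ t

v [L T^-1]; d [L]; t [T].
d × t → [L T] ✗
d ÷ t → [L T^-1] ✓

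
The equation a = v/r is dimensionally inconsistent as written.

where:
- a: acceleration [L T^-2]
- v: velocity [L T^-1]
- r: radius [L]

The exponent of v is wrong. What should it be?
The exponent of v should be 2: a = v^2/r

The LHS a has dimensions [L T^-2]; v has dimensions [L T^-1].
As written, the RHS v/r (exponent 1 on v) has dimensions [T^-1], which does not match.
With exponent 2, the RHS v^2/r has dimensions [L T^-2], matching the LHS.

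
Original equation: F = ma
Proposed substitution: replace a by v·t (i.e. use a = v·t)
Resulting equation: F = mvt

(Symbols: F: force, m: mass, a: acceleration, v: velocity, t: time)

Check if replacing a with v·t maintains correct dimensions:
No

[a] = [L T^-2] and [v·t] = [L]. These differ, so the substitution replaces a quantity by one of different dimensions and the result F = mvt has LHS [L M T^-2] vs RHS [L M] — inconsistent.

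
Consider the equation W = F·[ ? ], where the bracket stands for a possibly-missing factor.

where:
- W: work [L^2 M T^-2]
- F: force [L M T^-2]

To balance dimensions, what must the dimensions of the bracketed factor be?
[L] — length (e.g. a distance d)

W has dimensions [L^2 M T^-2]; F has dimensions [L M T^-2].
The bracketed factor must supply [L^2 M T^-2] / [L M T^-2] = [L].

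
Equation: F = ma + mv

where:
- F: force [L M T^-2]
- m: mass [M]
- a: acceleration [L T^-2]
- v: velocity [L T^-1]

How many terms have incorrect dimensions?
1

LHS F: [L M T^-2]
- ma: [L M T^-2] ✓
- mv: [L M T^-1] ✗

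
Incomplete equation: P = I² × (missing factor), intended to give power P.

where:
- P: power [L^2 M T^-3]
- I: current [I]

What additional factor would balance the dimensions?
R (resistance), dimensions [I^-2 L^2 M T^-3]

P has dimensions [L^2 M T^-3] and I² has dimensions [I^2].
The missing factor must have dimensions [L^2 M T^-3] / [I^2] = [I^-2 L^2 M T^-3], i.e. resistance (R).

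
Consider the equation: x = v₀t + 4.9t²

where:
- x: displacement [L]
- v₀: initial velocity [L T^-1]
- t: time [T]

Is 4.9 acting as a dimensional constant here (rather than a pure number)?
Yes

x has dimensions [L], while t² alone has dimensions [T^2]. For the equation to balance, the factor 4.9 must carry dimensions [L T^-2] — it is a dimensional constant (a numerical value of a physical quantity with its units suppressed), not a pure number.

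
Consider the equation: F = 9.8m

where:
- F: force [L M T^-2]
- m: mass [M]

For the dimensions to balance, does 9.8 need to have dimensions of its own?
Yes

F has dimensions [L M T^-2], while m alone has dimensions [M]. For the equation to balance, the factor 9.8 must carry dimensions [L T^-2] — it is a dimensional constant (a numerical value of a physical quantity with its units suppressed), not a pure number.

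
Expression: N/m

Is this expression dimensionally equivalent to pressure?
No

The expression N/m has dimensions [M T^-2], but pressure has dimensions [L^-1 M T^-2].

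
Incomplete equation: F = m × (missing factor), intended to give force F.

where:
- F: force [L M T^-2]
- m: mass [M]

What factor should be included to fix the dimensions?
a (acceleration), dimensions [L T^-2]

F has dimensions [L M T^-2] and m has dimensions [M].
The missing factor must have dimensions [L M T^-2] / [M] = [L T^-2], i.e. acceleration (a).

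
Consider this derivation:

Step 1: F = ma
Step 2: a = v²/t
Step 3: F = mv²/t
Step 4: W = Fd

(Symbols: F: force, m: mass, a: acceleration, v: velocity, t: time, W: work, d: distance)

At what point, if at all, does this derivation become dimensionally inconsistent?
Step 2

Step 1: F = ma → LHS [L M T^-2], RHS [L M T^-2] ✓
Step 2: a = v²/t → LHS [L T^-2], RHS [L^2 T^-3] ✗

The first dimensional inconsistency appears in step 2: a = v²/t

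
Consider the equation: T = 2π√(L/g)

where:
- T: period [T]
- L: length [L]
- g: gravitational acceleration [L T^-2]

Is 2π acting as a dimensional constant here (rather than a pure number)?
No

T has dimensions [T] and √(L/g) already has dimensions [T], so the equation balances without 2π contributing any dimensions. 2π is a pure (dimensionless) number; changing or removing it would not affect dimensional consistency.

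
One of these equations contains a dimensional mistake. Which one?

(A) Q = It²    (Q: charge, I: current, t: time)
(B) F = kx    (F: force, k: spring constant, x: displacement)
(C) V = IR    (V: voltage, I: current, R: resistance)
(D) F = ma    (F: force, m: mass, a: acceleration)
(A) Q = It²

The equation (A) Q = It² is dimensionally incorrect.

LHS (Q): [I T]
RHS (It²): [I T^2] ✗

The dimensions do not match. The other three equations balance.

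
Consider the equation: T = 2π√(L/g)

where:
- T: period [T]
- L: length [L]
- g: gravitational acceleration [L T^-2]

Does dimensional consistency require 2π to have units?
No

T has dimensions [T] and √(L/g) already has dimensions [T], so the equation balances without 2π contributing any dimensions. 2π is a pure (dimensionless) number; changing or removing it would not affect dimensional consistency.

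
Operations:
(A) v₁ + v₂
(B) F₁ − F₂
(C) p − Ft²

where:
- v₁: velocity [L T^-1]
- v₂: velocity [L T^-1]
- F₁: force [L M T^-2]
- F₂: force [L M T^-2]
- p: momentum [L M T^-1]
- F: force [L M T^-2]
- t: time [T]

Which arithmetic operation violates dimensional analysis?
(C) p − Ft²

(A) v₁ + v₂: v₁ [L T^-1] and v₂ [L T^-1] — same dimensions ✓
(B) F₁ − F₂: F₁ [L M T^-2] and F₂ [L M T^-2] — same dimensions ✓
(C) p − Ft²: p [L M T^-1] and Ft² [L M] — different dimensions cannot be added/subtracted ✗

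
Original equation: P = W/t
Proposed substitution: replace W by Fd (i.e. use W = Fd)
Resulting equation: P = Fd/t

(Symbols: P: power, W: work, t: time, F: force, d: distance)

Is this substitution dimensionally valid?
Yes

[W] = [L^2 M T^-2] and [Fd] = [L^2 M T^-2]. These match, so the substitution replaces a quantity by one of the same dimensions and the result P = Fd/t has LHS [L^2 M T^-3] vs RHS [L^2 M T^-3] — still consistent.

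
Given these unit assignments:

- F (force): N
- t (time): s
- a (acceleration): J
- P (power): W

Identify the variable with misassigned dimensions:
a

The variable a (acceleration) should have units m/s², not J.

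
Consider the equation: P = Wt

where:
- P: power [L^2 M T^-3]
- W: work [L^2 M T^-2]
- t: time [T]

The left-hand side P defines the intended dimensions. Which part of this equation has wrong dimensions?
The right-hand side term Wt

P has dimensions [L^2 M T^-3], but Wt has dimensions [L^2 M T^-1], so the term Wt is dimensionally wrong for P.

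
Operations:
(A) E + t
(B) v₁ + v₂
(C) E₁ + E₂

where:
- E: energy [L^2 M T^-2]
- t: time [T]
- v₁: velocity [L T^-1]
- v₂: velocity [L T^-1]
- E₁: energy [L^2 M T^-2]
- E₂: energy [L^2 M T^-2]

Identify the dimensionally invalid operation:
(A) E + t

(A) E + t: E [L^2 M T^-2] and t [T] — different dimensions cannot be added/subtracted ✗
(B) v₁ + v₂: v₁ [L T^-1] and v₂ [L T^-1] — same dimensions ✓
(C) E₁ + E₂: E₁ [L^2 M T^-2] and E₂ [L^2 M T^-2] — same dimensions ✓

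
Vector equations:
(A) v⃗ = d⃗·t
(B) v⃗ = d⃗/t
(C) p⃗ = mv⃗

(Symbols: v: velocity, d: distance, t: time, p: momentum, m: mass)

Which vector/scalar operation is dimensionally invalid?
(A) v⃗ = d⃗·t

(A) v⃗ = d⃗·t: LHS [L T^-1], RHS [L T] ✗ — velocity is displacement per time; should be d⃗/t
(B) v⃗ = d⃗/t: LHS [L T^-1], RHS [L T^-1] ✓ — displacement (vector) divided by time (scalar)
(C) p⃗ = mv⃗: LHS [L M T^-1], RHS [L M T^-1] ✓ — mass (scalar) times velocity (vector)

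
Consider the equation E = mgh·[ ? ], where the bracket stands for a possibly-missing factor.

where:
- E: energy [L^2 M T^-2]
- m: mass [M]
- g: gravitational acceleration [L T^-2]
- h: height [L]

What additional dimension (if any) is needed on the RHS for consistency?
Nothing is missing — the bracketed factor must be dimensionless.

E has dimensions [L^2 M T^-2] and mgh already has dimensions [L^2 M T^-2], so E = mgh is dimensionally complete.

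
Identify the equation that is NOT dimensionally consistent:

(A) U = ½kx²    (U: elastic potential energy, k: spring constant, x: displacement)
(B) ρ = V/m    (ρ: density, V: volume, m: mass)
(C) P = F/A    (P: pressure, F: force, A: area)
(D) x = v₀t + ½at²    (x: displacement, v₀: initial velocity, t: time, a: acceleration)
(B) ρ = V/m

The equation (B) ρ = V/m is dimensionally incorrect.

LHS (ρ): [L^-3 M]
RHS (V/m): [L^3 M^-1] ✗

The dimensions do not match. The other three equations balance.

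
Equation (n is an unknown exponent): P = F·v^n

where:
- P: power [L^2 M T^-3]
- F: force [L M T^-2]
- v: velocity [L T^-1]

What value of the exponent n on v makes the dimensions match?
n = 1

P has dimensions [L^2 M T^-3]; v has dimensions [L T^-1].
The rest of the RHS has dimensions [L M T^-2], so v^n must supply [L T^-1].
With n = 1: F·v^1 has dimensions [L^2 M T^-3], matching the LHS ✓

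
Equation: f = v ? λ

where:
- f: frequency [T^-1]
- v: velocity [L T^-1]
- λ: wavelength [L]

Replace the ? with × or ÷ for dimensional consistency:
division (÷): f = v ÷ λ

f [T^-1]; v [L T^-1]; λ [L].
v × λ → [L^2 T^-1] ✗
v ÷ λ → [T^-1] ✓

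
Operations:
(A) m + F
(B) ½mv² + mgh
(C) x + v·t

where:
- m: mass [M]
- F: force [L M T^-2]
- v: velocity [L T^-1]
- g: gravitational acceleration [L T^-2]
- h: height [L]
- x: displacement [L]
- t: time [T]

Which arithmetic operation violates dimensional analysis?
(A) m + F

(A) m + F: m [M] and F [L M T^-2] — different dimensions cannot be added/subtracted ✗
(B) ½mv² + mgh: ½mv² [L^2 M T^-2] and mgh [L^2 M T^-2] — same dimensions ✓
(C) x + v·t: x [L] and v·t [L] — same dimensions ✓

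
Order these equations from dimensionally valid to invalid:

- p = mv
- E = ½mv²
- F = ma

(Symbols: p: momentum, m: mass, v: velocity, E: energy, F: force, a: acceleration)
Dimensionally correct: p = mv, E = ½mv², F = ma
Dimensionally incorrect: none
Ordered (correct first, then incorrect): p = mv, E = ½mv², F = ma

- p = mv: LHS [L M T^-1], RHS [L M T^-1] → correct ✓
- E = ½mv²: LHS [L^2 M T^-2], RHS [L^2 M T^-2] → correct ✓
- F = ma: LHS [L M T^-2], RHS [L M T^-2] → correct ✓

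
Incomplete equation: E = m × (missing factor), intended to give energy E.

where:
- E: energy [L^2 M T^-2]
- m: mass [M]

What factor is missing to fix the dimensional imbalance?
v² (velocity squared), dimensions [L^2 T^-2]

E has dimensions [L^2 M T^-2] and m has dimensions [M].
The missing factor must have dimensions [L^2 M T^-2] / [M] = [L^2 T^-2], i.e. velocity squared (v²).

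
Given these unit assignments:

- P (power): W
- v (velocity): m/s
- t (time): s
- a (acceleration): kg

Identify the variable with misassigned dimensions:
a

The variable a (acceleration) should have units m/s², not kg.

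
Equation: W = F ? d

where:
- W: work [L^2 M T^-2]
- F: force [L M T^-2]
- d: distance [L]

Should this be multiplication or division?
multiplication (×): W = F × d

W [L^2 M T^-2]; F [L M T^-2]; d [L].
F × d → [L^2 M T^-2] ✓
F ÷ d → [M T^-2] ✗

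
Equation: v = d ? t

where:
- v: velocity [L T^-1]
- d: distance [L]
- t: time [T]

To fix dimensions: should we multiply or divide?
division (÷): v = d ÷ t

v [L T^-1]; d [L]; t [T].
d × t → [L T] ✗
d ÷ t → [L T^-1] ✓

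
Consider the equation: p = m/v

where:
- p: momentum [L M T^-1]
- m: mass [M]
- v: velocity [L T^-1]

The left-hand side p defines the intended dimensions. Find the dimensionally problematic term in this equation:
The right-hand side term m/v

p has dimensions [L M T^-1], but m/v has dimensions [L^-1 M T], so the term m/v is dimensionally wrong for p.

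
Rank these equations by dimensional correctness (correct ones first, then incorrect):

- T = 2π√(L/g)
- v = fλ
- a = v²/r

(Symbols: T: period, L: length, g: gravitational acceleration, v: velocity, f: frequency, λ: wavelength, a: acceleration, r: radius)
Dimensionally correct: T = 2π√(L/g), v = fλ, a = v²/r
Dimensionally incorrect: none
Ordered (correct first, then incorrect): T = 2π√(L/g), v = fλ, a = v²/r

- T = 2π√(L/g): LHS [T], RHS [T] → correct ✓
- v = fλ: LHS [L T^-1], RHS [L T^-1] → correct ✓
- a = v²/r: LHS [L T^-2], RHS [L T^-2] → correct ✓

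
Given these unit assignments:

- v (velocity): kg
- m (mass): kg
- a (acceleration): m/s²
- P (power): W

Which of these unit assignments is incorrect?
v

The variable v (velocity) should have units m/s, not kg.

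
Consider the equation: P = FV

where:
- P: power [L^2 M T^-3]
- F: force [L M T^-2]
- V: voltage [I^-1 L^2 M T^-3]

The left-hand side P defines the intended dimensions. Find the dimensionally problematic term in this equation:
The right-hand side term FV

P has dimensions [L^2 M T^-3], but FV has dimensions [I^-1 L^3 M^2 T^-5], so the term FV is dimensionally wrong for P.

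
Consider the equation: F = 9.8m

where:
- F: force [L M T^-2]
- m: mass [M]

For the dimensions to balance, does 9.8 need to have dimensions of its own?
Yes

F has dimensions [L M T^-2], while m alone has dimensions [M]. For the equation to balance, the factor 9.8 must carry dimensions [L T^-2] — it is a dimensional constant (a numerical value of a physical quantity with its units suppressed), not a pure number.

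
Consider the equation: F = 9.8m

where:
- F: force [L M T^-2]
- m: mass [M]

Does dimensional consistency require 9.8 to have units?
Yes

F has dimensions [L M T^-2], while m alone has dimensions [M]. For the equation to balance, the factor 9.8 must carry dimensions [L T^-2] — it is a dimensional constant (a numerical value of a physical quantity with its units suppressed), not a pure number.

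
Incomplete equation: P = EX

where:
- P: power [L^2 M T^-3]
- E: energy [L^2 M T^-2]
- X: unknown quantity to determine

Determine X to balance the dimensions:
X = f (inverse time / frequency (1/t)), dimensions [T^-1]

P has dimensions [L^2 M T^-3]; the rest of the RHS (E) has dimensions [L^2 M T^-2].
So X must have dimensions [T^-1] — X = f (inverse time / frequency (1/t)).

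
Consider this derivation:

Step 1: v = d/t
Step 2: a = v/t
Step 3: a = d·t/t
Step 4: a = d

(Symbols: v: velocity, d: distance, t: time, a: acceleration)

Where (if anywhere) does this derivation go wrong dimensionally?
Step 3

Step 1: v = d/t → LHS [L T^-1], RHS [L T^-1] ✓
Step 2: a = v/t → LHS [L T^-2], RHS [L T^-2] ✓
Step 3: a = d·t/t → LHS [L T^-2], RHS [L] ✗

The first dimensional inconsistency appears in step 3: a = d·t/t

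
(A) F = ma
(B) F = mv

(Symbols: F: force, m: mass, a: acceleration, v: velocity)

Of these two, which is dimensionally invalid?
(B)

(A) F = ma: LHS [L M T^-2], RHS [L M T^-2] ✓
(B) F = mv: LHS [L M T^-2], RHS [L M T^-1] ✗

Expression (B) F = mv is dimensionally incorrect.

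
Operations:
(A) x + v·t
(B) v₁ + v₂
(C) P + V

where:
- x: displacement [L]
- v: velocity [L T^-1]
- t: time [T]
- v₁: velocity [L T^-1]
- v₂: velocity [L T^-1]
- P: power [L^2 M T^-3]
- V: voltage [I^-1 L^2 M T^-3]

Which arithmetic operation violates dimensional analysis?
(C) P + V

(A) x + v·t: x [L] and v·t [L] — same dimensions ✓
(B) v₁ + v₂: v₁ [L T^-1] and v₂ [L T^-1] — same dimensions ✓
(C) P + V: P [L^2 M T^-3] and V [I^-1 L^2 M T^-3] — different dimensions cannot be added/subtracted ✗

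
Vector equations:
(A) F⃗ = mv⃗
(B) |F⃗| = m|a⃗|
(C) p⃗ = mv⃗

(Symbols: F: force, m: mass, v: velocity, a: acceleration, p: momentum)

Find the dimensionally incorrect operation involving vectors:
(A) F⃗ = mv⃗

(A) F⃗ = mv⃗: LHS [L M T^-2], RHS [L M T^-1] ✗ — mass times velocity is momentum, not force; should be ma⃗
(B) |F⃗| = m|a⃗|: LHS [L M T^-2], RHS [L M T^-2] ✓ — magnitudes of vectors are scalars
(C) p⃗ = mv⃗: LHS [L M T^-1], RHS [L M T^-1] ✓ — mass (scalar) times velocity (vector)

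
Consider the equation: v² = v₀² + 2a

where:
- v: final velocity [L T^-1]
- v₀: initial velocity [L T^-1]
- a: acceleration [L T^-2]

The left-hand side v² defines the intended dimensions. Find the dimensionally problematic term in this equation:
The term 2a

Checking each RHS term against the LHS:
- v₀²: [L^2 T^-2] — matches v² [L^2 T^-2] ✓
- 2a: [L T^-2] — does NOT match v² [L^2 T^-2] ✗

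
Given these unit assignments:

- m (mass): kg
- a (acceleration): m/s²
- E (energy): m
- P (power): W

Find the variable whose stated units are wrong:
E

The variable E (energy) should have units J, not m.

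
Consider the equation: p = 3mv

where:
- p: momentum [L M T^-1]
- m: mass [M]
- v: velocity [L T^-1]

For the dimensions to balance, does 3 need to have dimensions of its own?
No

p has dimensions [L M T^-1] and mv already has dimensions [L M T^-1], so the equation balances without 3 contributing any dimensions. 3 is a pure (dimensionless) number; changing or removing it would not affect dimensional consistency.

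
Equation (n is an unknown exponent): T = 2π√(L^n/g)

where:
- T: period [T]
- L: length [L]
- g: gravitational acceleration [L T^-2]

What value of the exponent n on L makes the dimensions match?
n = 1

T has dimensions [T]; L has dimensions [L].
With n = 1: 2π√(L^1/g) has dimensions [T], matching the LHS ✓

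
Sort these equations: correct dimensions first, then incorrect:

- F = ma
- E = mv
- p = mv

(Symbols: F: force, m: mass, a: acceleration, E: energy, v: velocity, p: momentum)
Dimensionally correct: F = ma, p = mv
Dimensionally incorrect: E = mv
Ordered (correct first, then incorrect): F = ma, p = mv, E = mv

- F = ma: LHS [L M T^-2], RHS [L M T^-2] → correct ✓
- E = mv: LHS [L^2 M T^-2], RHS [L M T^-1] → incorrect ✗
- p = mv: LHS [L M T^-1], RHS [L M T^-1] → correct ✓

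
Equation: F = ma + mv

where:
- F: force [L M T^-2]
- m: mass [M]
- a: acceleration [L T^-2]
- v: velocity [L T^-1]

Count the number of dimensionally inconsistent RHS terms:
1

LHS F: [L M T^-2]
- ma: [L M T^-2] ✓
- mv: [L M T^-1] ✗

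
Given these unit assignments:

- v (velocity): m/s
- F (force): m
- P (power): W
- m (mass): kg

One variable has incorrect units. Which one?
F

The variable F (force) should have units N, not m.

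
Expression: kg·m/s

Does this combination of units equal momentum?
Yes

The expression kg·m/s has dimensions [L M T^-1], which is exactly momentum [L M T^-1].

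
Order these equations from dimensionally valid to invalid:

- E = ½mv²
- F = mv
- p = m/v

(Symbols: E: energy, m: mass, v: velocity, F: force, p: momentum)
Dimensionally correct: E = ½mv²
Dimensionally incorrect: F = mv, p = m/v
Ordered (correct first, then incorrect): E = ½mv², F = mv, p = m/v

- E = ½mv²: LHS [L^2 M T^-2], RHS [L^2 M T^-2] → correct ✓
- F = mv: LHS [L M T^-2], RHS [L M T^-1] → incorrect ✗
- p = m/v: LHS [L M T^-1], RHS [L^-1 M T] → incorrect ✗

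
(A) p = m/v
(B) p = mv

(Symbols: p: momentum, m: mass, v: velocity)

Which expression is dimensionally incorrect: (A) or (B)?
(A)

(A) p = m/v: LHS [L M T^-1], RHS [L^-1 M T] ✗
(B) p = mv: LHS [L M T^-1], RHS [L M T^-1] ✓

Expression (A) p = m/v is dimensionally incorrect.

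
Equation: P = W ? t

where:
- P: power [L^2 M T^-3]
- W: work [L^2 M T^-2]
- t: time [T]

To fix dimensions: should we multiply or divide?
division (÷): P = W ÷ t

P [L^2 M T^-3]; W [L^2 M T^-2]; t [T].
W × t → [L^2 M T^-1] ✗
W ÷ t → [L^2 M T^-3] ✓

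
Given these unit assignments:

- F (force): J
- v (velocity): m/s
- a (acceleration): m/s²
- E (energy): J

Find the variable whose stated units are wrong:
F

The variable F (force) should have units N, not J.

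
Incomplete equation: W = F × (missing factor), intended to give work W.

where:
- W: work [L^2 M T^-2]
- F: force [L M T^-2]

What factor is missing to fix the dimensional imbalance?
d (distance), dimensions [L]

W has dimensions [L^2 M T^-2] and F has dimensions [L M T^-2].
The missing factor must have dimensions [L^2 M T^-2] / [L M T^-2] = [L], i.e. distance (d).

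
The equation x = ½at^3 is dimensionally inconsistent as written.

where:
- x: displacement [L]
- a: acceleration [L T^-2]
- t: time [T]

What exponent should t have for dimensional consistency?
The exponent of t should be 2: x = ½at^2

The LHS x has dimensions [L]; t has dimensions [T].
As written, the RHS ½at^3 (exponent 3 on t) has dimensions [L T], which does not match.
With exponent 2, the RHS ½at^2 has dimensions [L], matching the LHS.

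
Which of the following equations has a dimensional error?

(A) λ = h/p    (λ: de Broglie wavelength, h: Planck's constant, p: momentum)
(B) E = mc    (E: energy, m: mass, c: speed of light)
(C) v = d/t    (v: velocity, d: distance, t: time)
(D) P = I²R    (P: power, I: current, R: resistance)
(B) E = mc

The equation (B) E = mc is dimensionally incorrect.

LHS (E): [L^2 M T^-2]
RHS (mc): [L M T^-1] ✗

The dimensions do not match. The other three equations balance.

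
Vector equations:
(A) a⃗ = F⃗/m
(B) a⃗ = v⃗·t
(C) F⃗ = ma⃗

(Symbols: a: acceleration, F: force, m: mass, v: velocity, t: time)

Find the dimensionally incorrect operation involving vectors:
(B) a⃗ = v⃗·t

(A) a⃗ = F⃗/m: LHS [L T^-2], RHS [L T^-2] ✓ — force (vector) divided by mass (scalar)
(B) a⃗ = v⃗·t: LHS [L T^-2], RHS [L] ✗ — acceleration is velocity per time; should be v⃗/t
(C) F⃗ = ma⃗: LHS [L M T^-2], RHS [L M T^-2] ✓ — Force and acceleration are vectors, mass is a scalar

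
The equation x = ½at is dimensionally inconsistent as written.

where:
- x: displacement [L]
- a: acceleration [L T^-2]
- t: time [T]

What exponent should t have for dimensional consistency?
The exponent of t should be 2: x = ½at^2

The LHS x has dimensions [L]; t has dimensions [T].
As written, the RHS ½at (exponent 1 on t) has dimensions [L T^-1], which does not match.
With exponent 2, the RHS ½at^2 has dimensions [L], matching the LHS.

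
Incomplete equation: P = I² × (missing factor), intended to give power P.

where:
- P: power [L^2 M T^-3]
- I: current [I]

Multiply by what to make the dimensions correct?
R (resistance), dimensions [I^-2 L^2 M T^-3]

P has dimensions [L^2 M T^-3] and I² has dimensions [I^2].
The missing factor must have dimensions [L^2 M T^-3] / [I^2] = [I^-2 L^2 M T^-3], i.e. resistance (R).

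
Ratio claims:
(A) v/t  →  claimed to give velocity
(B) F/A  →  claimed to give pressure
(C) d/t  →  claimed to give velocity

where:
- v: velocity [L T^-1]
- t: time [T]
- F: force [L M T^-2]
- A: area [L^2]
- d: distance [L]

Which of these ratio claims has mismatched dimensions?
(A) v/t does not give velocity

(A) v/t: [L T^-2] ≠ velocity [L T^-1] ✗
(B) F/A: [L^-1 M T^-2] = pressure [L^-1 M T^-2] ✓
(C) d/t: [L T^-1] = velocity [L T^-1] ✓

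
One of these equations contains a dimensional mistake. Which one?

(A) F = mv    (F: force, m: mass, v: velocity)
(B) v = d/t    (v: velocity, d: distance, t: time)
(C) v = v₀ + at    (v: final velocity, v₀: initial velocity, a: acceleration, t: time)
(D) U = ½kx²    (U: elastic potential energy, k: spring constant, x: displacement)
(A) F = mv

The equation (A) F = mv is dimensionally incorrect.

LHS (F): [L M T^-2]
RHS (mv): [L M T^-1] ✗

The dimensions do not match. The other three equations balance.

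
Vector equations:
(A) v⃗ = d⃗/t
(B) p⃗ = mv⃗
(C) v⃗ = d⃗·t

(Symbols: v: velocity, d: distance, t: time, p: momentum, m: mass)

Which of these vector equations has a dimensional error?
(C) v⃗ = d⃗·t

(A) v⃗ = d⃗/t: LHS [L T^-1], RHS [L T^-1] ✓ — displacement (vector) divided by time (scalar)
(B) p⃗ = mv⃗: LHS [L M T^-1], RHS [L M T^-1] ✓ — mass (scalar) times velocity (vector)
(C) v⃗ = d⃗·t: LHS [L T^-1], RHS [L T] ✗ — velocity is displacement per time; should be d⃗/t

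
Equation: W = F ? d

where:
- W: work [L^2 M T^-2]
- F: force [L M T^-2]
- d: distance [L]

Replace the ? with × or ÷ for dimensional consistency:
multiplication (×): W = F × d

W [L^2 M T^-2]; F [L M T^-2]; d [L].
F × d → [L^2 M T^-2] ✓
F ÷ d → [M T^-2] ✗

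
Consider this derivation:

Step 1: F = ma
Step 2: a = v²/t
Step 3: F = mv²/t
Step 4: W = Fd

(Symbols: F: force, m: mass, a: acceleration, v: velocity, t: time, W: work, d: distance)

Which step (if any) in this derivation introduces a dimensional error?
Step 2

Step 1: F = ma → LHS [L M T^-2], RHS [L M T^-2] ✓
Step 2: a = v²/t → LHS [L T^-2], RHS [L^2 T^-3] ✗

The first dimensional inconsistency appears in step 2: a = v²/t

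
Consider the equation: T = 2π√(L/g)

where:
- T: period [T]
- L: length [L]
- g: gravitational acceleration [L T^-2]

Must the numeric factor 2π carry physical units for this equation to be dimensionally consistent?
No

T has dimensions [T] and √(L/g) already has dimensions [T], so the equation balances without 2π contributing any dimensions. 2π is a pure (dimensionless) number; changing or removing it would not affect dimensional consistency.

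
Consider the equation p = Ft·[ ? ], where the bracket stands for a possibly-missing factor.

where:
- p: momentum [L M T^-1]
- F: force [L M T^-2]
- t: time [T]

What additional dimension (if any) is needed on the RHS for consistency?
Nothing is missing — the bracketed factor must be dimensionless.

p has dimensions [L M T^-1] and Ft already has dimensions [L M T^-1], so p = Ft is dimensionally complete.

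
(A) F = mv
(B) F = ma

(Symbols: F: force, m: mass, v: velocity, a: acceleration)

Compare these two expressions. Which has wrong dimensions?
(A)

(A) F = mv: LHS [L M T^-2], RHS [L M T^-1] ✗
(B) F = ma: LHS [L M T^-2], RHS [L M T^-2] ✓

Expression (A) F = mv is dimensionally incorrect.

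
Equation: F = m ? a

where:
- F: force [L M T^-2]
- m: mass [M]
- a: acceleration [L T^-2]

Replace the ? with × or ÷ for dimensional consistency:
multiplication (×): F = m × a

F [L M T^-2]; m [M]; a [L T^-2].
m × a → [L M T^-2] ✓
m ÷ a → [L^-1 M T^2] ✗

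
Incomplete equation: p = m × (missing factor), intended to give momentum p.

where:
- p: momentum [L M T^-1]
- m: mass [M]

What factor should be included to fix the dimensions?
v (velocity), dimensions [L T^-1]

p has dimensions [L M T^-1] and m has dimensions [M].
The missing factor must have dimensions [L M T^-1] / [M] = [L T^-1], i.e. velocity (v).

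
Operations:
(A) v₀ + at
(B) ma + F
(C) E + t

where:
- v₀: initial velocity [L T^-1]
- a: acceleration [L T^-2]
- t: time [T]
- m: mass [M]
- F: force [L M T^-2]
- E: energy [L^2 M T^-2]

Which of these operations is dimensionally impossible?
(C) E + t

(A) v₀ + at: v₀ [L T^-1] and at [L T^-1] — same dimensions ✓
(B) ma + F: ma [L M T^-2] and F [L M T^-2] — same dimensions ✓
(C) E + t: E [L^2 M T^-2] and t [T] — different dimensions cannot be added/subtracted ✗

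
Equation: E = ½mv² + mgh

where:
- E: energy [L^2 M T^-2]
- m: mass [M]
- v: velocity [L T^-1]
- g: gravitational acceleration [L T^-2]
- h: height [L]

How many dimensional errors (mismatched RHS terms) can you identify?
0

LHS E: [L^2 M T^-2]
- ½mv²: [L^2 M T^-2] ✓
- mgh: [L^2 M T^-2] ✓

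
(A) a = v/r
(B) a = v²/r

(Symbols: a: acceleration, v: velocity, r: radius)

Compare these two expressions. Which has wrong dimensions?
(A)

(A) a = v/r: LHS [L T^-2], RHS [T^-1] ✗
(B) a = v²/r: LHS [L T^-2], RHS [L T^-2] ✓

Expression (A) a = v/r is dimensionally incorrect.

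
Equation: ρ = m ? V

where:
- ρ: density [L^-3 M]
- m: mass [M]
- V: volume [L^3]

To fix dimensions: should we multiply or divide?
division (÷): ρ = m ÷ V

ρ [L^-3 M]; m [M]; V [L^3].
m × V → [L^3 M] ✗
m ÷ V → [L^-3 M] ✓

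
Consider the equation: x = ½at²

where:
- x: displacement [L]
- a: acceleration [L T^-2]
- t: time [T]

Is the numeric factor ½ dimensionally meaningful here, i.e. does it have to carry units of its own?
No

x has dimensions [L] and at² already has dimensions [L], so the equation balances without ½ contributing any dimensions. ½ is a pure (dimensionless) number; changing or removing it would not affect dimensional consistency.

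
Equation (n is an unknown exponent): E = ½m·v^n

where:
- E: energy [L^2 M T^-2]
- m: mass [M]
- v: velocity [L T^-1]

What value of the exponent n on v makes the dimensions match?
n = 2

E has dimensions [L^2 M T^-2]; v has dimensions [L T^-1].
The rest of the RHS has dimensions [M], so v^n must supply [L^2 T^-2].
With n = 2: ½m·v^2 has dimensions [L^2 M T^-2], matching the LHS ✓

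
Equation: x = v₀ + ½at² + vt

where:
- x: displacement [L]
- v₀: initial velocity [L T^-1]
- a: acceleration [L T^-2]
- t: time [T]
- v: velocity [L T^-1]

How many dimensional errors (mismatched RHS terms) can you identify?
1

LHS x: [L]
- v₀: [L T^-1] ✗
- ½at²: [L] ✓
- vt: [L] ✓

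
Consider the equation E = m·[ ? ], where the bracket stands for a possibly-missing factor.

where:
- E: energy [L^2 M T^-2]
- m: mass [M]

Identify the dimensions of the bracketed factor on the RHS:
[L^2 T^-2] — velocity squared (e.g. v²)

E has dimensions [L^2 M T^-2]; m has dimensions [M].
The bracketed factor must supply [L^2 M T^-2] / [M] = [L^2 T^-2].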